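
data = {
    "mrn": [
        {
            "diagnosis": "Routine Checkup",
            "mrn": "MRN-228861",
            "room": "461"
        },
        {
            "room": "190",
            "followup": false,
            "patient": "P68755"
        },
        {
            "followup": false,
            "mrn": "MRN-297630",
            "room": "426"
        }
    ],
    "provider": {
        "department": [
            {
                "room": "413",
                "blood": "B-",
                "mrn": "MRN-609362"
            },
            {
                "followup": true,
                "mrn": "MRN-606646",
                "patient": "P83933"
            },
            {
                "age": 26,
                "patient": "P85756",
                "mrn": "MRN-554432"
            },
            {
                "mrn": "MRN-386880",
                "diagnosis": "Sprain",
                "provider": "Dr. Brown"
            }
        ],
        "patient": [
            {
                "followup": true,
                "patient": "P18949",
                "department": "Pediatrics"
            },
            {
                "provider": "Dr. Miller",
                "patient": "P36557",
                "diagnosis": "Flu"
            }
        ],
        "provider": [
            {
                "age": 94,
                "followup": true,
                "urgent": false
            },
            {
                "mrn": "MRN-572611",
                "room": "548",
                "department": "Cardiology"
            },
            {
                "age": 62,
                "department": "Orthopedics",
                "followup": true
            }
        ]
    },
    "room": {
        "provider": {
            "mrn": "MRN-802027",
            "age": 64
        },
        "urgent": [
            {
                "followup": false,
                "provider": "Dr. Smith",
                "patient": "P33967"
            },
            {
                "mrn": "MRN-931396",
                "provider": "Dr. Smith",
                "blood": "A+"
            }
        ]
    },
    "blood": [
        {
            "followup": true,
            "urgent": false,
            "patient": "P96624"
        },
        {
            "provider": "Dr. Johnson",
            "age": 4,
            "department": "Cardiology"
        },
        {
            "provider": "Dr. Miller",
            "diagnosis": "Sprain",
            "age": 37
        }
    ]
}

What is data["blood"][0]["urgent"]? False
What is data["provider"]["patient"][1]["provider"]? "Dr. Miller"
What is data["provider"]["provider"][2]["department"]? "Orthopedics"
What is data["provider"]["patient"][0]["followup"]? True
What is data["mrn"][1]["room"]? "190"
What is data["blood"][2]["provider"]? "Dr. Miller"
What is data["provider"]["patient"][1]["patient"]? "P36557"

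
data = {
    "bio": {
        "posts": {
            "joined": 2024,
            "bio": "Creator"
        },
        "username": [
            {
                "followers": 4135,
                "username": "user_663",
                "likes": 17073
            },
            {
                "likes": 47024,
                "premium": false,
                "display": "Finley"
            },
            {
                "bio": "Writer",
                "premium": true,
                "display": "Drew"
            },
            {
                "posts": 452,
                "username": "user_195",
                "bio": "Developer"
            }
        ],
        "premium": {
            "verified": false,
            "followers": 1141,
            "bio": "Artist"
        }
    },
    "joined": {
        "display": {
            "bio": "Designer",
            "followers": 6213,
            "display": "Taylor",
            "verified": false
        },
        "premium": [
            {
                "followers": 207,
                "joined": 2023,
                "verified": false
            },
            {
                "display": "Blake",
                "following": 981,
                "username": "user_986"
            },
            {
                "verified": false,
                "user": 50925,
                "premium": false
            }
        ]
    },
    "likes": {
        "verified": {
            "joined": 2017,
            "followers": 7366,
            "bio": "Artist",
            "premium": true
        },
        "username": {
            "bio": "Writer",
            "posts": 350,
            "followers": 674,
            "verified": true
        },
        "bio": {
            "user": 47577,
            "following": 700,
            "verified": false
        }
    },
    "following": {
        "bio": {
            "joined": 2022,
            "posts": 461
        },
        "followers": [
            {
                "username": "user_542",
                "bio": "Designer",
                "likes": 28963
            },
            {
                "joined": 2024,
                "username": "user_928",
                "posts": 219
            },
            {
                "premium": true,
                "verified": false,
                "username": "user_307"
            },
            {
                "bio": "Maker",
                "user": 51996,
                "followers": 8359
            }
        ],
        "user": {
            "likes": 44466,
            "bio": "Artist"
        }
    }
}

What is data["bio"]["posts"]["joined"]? 2024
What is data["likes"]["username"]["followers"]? 674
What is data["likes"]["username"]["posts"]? 350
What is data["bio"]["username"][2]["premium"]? True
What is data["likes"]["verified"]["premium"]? True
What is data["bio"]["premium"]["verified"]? False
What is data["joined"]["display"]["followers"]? 6213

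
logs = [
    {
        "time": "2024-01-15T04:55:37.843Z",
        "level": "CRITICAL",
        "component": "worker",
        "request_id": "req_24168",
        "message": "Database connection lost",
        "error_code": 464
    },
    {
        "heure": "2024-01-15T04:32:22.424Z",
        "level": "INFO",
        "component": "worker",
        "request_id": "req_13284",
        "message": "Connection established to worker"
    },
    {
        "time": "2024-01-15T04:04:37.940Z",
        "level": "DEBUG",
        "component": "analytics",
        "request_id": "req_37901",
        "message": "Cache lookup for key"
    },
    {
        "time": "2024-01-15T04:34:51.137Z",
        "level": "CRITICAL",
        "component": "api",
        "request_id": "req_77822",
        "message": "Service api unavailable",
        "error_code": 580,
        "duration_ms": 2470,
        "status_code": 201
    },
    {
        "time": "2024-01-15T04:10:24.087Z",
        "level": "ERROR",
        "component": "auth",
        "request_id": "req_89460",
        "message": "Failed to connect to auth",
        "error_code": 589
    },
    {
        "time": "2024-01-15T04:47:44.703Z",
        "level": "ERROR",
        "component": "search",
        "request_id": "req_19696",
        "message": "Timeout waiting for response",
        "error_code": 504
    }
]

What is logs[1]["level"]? "INFO"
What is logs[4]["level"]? "ERROR"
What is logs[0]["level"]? "CRITICAL"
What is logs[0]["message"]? "Database connection lost"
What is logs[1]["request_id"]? "req_13284"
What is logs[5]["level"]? "ERROR"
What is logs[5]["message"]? "Timeout waiting for response"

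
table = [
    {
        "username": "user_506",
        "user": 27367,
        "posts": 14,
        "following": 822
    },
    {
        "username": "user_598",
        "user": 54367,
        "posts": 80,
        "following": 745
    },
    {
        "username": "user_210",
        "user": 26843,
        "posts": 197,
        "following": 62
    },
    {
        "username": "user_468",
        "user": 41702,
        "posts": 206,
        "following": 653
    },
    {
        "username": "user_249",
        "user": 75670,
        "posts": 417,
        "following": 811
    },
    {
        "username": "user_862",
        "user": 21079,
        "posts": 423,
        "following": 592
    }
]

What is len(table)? 6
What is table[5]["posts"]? 423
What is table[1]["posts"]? 80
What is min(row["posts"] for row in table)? 14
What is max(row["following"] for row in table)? 822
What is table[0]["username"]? "user_506"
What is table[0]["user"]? 27367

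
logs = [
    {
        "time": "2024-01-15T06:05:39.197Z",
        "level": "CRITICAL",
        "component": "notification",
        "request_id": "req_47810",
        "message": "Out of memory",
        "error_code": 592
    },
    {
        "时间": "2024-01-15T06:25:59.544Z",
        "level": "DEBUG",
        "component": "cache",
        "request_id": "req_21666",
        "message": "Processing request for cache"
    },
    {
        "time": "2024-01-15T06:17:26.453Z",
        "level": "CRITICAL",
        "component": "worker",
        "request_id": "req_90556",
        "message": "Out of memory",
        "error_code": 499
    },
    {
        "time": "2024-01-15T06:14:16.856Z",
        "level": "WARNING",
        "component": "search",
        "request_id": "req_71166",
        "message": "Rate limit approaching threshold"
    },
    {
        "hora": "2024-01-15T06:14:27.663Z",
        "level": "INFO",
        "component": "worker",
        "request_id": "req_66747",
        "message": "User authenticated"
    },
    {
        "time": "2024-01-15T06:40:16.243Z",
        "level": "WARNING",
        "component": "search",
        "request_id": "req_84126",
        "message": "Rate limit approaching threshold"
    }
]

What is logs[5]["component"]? "search"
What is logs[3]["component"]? "search"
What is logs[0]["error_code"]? 592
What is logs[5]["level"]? "WARNING"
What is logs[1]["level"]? "DEBUG"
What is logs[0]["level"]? "CRITICAL"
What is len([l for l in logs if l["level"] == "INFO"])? 1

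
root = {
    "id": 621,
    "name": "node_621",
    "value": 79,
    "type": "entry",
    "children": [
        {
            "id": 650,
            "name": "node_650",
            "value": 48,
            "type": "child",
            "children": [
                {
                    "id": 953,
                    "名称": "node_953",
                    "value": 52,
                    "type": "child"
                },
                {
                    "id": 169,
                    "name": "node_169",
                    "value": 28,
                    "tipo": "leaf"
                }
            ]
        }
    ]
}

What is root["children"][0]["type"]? "child"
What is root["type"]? "entry"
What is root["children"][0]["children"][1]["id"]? 169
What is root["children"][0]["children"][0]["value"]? 52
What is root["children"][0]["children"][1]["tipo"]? "leaf"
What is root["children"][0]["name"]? "node_650"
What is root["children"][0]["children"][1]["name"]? "node_169"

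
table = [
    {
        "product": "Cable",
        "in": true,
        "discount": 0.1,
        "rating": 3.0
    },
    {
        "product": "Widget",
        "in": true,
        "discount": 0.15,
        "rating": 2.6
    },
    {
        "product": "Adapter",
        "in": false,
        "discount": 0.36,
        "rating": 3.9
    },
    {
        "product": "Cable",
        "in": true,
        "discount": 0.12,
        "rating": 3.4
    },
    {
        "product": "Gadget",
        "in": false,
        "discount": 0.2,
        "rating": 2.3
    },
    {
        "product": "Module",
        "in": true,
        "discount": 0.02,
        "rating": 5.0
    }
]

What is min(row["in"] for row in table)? False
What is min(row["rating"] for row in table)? 2.3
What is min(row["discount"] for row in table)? 0.02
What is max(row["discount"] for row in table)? 0.36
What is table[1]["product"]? "Widget"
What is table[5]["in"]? True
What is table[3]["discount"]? 0.12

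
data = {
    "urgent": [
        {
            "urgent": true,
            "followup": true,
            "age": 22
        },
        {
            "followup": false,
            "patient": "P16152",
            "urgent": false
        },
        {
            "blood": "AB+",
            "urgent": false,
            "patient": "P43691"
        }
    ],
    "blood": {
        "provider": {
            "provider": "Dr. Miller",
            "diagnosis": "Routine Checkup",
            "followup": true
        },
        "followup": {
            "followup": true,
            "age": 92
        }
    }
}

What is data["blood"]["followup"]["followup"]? True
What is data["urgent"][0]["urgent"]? True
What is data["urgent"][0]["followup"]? True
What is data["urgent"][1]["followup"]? False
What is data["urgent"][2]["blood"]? "AB+"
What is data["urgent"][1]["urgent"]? False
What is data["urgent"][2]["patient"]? "P43691"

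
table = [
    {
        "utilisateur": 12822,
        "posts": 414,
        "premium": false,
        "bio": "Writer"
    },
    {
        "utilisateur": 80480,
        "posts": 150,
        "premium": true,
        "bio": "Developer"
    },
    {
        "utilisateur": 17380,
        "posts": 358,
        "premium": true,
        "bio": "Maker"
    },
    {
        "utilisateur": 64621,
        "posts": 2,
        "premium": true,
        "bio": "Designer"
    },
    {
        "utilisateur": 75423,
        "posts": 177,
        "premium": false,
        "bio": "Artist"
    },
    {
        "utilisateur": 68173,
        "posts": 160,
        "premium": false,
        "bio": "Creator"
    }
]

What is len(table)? 6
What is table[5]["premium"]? False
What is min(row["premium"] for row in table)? False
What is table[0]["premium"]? False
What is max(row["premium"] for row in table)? True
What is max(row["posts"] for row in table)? 414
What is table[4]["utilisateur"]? 75423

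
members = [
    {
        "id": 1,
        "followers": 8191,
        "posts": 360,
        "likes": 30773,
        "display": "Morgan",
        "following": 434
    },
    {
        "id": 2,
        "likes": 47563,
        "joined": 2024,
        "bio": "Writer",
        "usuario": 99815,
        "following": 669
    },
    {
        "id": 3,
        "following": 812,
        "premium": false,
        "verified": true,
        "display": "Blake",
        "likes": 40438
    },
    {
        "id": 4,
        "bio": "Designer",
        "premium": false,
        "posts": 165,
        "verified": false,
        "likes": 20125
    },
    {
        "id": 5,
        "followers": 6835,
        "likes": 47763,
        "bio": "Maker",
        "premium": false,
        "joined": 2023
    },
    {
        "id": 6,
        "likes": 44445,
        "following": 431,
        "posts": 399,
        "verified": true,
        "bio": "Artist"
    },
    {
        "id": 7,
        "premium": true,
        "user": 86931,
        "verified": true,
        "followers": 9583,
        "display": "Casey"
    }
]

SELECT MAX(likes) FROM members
47763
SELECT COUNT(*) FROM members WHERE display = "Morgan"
1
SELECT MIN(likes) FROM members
20125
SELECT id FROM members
[1, 2, 3, 4, 5, 6, 7]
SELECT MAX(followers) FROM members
9583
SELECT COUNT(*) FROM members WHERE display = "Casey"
1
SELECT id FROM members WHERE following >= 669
[2, 3]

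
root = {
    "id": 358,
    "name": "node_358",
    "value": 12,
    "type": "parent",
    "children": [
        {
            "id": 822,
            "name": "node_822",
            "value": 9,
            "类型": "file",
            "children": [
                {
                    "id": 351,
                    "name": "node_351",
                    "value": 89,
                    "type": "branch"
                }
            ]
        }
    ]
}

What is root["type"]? "parent"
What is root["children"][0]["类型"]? "file"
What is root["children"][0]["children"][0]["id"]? 351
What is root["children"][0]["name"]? "node_822"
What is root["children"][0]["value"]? 9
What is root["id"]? 358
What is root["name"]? "node_358"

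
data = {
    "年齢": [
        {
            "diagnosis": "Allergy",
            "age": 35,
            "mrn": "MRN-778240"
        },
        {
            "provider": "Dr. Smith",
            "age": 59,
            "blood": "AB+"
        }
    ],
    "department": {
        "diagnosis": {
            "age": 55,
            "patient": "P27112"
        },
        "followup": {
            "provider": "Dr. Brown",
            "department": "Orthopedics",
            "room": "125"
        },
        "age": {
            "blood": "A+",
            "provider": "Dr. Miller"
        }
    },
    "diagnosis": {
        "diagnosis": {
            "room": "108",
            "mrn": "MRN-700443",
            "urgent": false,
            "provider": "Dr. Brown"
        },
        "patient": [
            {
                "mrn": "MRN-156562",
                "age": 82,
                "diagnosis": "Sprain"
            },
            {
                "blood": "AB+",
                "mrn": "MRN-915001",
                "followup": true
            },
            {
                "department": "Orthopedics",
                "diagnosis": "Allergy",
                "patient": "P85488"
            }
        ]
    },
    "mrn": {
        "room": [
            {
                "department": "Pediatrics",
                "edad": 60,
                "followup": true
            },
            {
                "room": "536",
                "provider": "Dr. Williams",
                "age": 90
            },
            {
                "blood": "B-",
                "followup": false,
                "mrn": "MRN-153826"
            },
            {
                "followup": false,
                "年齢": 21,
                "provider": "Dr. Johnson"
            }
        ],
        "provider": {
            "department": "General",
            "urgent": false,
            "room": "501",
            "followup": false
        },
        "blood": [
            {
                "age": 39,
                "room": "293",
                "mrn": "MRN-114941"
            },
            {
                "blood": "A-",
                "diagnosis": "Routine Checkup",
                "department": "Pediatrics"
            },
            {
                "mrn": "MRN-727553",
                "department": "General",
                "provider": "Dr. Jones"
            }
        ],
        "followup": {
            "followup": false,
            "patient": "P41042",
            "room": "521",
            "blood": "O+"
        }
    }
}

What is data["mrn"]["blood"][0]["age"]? 39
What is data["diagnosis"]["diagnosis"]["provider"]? "Dr. Brown"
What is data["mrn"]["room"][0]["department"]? "Pediatrics"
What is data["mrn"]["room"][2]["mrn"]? "MRN-153826"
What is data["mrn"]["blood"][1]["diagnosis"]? "Routine Checkup"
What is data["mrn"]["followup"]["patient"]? "P41042"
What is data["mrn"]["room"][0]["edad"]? 60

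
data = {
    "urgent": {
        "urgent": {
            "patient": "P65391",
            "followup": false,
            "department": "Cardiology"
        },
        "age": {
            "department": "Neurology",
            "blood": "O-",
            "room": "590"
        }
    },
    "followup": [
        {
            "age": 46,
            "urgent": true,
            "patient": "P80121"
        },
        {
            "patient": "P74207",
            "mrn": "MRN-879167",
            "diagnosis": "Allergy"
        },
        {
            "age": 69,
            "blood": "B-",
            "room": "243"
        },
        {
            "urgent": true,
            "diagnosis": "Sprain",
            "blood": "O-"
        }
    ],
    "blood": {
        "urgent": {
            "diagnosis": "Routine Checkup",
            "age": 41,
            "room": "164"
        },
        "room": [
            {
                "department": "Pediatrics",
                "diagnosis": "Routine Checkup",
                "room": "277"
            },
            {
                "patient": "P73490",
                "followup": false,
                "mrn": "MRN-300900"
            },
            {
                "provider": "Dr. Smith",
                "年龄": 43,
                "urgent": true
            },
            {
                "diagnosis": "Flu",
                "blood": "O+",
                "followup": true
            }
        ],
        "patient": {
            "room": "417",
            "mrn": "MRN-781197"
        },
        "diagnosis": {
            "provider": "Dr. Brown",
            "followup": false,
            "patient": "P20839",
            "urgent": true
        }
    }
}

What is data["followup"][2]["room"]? "243"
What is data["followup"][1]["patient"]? "P74207"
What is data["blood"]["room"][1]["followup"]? False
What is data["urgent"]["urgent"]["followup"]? False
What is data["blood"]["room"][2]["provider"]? "Dr. Smith"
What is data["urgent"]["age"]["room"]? "590"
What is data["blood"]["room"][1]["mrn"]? "MRN-300900"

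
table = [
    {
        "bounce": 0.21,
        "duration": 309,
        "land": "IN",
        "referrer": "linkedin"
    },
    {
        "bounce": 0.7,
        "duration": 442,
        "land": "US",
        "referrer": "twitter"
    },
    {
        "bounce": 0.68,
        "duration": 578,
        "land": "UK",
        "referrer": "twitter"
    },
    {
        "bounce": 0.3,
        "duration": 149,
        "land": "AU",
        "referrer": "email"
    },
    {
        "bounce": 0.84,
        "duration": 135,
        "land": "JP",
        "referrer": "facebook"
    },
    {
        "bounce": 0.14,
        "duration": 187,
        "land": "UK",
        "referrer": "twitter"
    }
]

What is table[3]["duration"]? 149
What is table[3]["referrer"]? "email"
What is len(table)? 6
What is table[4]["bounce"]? 0.84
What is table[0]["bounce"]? 0.21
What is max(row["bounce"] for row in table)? 0.84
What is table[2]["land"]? "UK"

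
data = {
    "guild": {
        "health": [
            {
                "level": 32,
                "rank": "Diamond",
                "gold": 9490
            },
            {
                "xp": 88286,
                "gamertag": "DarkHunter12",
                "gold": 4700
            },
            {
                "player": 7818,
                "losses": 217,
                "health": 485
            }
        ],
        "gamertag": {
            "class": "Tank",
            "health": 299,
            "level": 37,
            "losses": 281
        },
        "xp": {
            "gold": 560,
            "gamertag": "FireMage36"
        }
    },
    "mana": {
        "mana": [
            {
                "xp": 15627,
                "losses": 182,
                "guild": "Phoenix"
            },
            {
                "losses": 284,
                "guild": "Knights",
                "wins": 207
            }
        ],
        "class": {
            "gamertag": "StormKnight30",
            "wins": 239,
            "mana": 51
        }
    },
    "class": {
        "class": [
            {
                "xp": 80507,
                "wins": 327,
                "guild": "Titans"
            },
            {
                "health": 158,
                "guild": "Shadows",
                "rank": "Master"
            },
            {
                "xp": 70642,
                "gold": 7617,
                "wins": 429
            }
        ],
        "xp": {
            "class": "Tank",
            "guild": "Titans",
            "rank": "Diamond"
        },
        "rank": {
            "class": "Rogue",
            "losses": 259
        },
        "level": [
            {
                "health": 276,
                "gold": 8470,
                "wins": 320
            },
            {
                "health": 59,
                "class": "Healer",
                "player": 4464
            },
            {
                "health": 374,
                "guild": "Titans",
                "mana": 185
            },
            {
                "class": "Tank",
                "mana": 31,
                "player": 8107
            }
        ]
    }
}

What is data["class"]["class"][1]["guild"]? "Shadows"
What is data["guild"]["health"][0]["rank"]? "Diamond"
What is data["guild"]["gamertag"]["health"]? 299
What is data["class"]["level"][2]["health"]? 374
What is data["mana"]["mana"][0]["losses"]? 182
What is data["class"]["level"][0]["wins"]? 320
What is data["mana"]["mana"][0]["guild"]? "Phoenix"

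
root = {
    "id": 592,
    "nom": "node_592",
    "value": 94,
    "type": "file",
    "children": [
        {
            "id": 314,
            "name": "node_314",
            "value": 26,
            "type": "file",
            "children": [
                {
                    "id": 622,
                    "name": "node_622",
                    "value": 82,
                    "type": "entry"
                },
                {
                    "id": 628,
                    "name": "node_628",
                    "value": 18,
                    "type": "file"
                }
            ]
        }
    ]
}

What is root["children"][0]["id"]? 314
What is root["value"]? 94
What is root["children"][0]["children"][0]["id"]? 622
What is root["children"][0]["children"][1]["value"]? 18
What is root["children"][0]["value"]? 26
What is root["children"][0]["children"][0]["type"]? "entry"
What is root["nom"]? "node_592"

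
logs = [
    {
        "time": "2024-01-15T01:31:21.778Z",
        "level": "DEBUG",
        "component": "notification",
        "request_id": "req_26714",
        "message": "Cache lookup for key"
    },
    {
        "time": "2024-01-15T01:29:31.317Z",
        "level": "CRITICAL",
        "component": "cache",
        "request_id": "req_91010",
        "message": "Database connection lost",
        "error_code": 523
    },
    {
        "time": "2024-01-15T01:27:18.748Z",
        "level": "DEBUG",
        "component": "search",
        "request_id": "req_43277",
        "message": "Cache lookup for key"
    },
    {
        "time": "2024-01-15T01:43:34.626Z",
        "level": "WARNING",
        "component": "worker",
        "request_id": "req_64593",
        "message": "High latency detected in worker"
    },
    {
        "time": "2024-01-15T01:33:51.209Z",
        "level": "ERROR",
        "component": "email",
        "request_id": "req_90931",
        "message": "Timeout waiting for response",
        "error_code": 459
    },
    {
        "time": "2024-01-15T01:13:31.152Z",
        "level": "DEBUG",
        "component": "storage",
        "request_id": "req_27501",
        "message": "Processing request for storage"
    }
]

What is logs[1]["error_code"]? 523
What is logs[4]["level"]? "ERROR"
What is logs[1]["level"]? "CRITICAL"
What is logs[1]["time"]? "2024-01-15T01:29:31.317Z"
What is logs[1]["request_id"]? "req_91010"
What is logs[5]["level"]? "DEBUG"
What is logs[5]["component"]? "storage"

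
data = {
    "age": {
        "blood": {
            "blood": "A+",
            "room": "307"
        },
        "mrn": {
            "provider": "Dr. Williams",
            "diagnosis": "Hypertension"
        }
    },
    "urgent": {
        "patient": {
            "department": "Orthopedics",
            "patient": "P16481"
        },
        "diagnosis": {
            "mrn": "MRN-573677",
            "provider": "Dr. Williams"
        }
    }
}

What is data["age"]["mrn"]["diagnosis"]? "Hypertension"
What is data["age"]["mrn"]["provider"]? "Dr. Williams"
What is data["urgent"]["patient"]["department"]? "Orthopedics"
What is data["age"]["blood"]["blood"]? "A+"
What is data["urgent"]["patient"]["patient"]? "P16481"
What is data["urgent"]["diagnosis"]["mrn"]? "MRN-573677"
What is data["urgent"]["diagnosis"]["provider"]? "Dr. Williams"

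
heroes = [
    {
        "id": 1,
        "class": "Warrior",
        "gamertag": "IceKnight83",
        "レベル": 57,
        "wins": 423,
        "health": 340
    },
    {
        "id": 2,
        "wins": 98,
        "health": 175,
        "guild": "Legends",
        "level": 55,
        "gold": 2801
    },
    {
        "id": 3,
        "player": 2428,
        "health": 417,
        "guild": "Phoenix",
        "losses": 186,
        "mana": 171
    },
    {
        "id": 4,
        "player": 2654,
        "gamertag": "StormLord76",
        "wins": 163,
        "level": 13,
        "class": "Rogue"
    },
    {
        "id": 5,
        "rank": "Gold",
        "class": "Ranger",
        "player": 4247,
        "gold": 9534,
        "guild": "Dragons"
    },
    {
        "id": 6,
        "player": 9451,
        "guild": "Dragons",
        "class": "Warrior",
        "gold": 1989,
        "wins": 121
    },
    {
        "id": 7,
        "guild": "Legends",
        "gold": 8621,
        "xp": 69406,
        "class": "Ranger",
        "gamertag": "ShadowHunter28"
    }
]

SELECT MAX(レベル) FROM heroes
57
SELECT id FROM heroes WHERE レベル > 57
[]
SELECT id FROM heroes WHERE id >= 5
[5, 6, 7]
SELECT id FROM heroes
[1, 2, 3, 4, 5, 6, 7]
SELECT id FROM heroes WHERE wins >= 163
[1, 4]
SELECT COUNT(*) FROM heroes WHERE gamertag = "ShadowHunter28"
1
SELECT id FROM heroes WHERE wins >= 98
[1, 2, 4, 6]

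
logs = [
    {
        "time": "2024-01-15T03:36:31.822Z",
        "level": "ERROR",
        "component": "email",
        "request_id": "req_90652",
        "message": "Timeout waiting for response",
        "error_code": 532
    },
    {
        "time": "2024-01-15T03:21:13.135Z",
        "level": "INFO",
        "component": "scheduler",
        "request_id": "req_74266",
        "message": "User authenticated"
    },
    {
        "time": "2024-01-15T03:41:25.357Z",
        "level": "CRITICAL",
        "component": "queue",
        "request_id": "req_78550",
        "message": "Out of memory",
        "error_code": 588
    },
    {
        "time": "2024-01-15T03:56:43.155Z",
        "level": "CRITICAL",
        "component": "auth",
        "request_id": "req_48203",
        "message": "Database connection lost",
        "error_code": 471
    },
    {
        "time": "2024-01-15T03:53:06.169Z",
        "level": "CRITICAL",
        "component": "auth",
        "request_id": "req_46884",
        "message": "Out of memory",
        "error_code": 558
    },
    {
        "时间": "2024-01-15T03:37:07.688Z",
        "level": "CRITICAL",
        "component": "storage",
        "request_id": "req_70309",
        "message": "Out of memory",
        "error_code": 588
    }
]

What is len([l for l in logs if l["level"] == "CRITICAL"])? 4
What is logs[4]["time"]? "2024-01-15T03:53:06.169Z"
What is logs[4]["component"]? "auth"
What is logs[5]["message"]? "Out of memory"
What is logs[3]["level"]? "CRITICAL"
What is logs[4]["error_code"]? 558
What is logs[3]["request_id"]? "req_48203"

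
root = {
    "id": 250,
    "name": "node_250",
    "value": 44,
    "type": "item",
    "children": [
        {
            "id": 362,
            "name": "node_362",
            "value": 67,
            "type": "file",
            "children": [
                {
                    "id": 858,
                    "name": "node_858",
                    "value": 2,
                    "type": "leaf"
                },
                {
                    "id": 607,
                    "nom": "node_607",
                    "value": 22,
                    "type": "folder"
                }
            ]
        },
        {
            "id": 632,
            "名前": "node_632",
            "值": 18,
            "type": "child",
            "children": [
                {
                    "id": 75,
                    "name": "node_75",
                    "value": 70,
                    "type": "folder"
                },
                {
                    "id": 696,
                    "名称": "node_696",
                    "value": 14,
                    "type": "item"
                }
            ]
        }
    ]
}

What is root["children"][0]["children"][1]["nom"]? "node_607"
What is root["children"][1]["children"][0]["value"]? 70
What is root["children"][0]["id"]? 362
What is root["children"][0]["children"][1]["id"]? 607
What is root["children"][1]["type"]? "child"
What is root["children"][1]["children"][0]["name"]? "node_75"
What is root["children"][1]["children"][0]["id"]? 75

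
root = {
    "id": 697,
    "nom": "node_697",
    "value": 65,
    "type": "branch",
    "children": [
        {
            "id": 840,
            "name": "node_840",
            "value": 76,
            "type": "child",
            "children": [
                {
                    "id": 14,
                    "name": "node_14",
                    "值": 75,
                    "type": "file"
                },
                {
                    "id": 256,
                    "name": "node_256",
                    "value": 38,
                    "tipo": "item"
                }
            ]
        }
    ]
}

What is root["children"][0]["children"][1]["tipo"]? "item"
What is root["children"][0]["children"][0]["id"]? 14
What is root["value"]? 65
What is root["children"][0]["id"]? 840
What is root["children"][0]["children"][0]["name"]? "node_14"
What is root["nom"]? "node_697"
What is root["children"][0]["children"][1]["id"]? 256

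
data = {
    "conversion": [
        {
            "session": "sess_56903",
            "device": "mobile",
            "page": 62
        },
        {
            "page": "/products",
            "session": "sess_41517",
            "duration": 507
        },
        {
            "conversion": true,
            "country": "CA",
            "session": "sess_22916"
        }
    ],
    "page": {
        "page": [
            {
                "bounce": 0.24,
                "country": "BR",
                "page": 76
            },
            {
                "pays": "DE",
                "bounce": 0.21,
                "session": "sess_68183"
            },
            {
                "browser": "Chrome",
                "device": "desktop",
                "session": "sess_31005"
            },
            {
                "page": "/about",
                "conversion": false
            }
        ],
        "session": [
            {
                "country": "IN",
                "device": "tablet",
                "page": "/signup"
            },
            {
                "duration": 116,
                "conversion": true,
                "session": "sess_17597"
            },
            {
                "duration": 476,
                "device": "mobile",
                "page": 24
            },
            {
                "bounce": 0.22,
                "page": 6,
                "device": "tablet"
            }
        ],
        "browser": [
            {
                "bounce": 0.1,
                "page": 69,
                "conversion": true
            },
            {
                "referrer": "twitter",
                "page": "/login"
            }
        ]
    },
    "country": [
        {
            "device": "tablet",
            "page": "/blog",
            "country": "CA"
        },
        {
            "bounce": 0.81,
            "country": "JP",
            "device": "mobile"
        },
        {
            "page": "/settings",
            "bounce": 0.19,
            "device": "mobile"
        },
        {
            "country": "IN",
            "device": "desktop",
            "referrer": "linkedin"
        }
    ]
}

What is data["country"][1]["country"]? "JP"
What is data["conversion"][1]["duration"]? 507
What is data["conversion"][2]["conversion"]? True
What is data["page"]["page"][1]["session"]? "sess_68183"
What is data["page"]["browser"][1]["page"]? "/login"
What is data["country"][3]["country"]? "IN"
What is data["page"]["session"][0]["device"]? "tablet"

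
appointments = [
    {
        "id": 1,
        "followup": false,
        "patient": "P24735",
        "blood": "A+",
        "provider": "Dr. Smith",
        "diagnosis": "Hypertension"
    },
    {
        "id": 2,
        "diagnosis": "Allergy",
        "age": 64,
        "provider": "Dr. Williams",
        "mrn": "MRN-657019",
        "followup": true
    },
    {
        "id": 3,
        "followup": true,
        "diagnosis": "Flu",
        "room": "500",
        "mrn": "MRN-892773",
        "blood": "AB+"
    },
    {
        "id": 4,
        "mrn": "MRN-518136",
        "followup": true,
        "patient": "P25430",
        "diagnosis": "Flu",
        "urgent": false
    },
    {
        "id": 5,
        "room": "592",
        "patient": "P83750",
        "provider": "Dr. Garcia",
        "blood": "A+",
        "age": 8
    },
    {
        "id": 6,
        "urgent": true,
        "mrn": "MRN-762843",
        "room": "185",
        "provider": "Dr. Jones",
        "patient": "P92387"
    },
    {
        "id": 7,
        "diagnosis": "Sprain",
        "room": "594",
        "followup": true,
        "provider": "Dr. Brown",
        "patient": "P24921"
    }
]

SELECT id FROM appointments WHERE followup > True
[]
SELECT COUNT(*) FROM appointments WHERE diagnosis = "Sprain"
1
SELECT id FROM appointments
[1, 2, 3, 4, 5, 6, 7]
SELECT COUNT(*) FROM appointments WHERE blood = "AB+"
1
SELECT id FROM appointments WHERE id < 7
[1, 2, 3, 4, 5, 6]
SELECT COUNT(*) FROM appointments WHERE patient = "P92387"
1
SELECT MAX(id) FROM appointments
7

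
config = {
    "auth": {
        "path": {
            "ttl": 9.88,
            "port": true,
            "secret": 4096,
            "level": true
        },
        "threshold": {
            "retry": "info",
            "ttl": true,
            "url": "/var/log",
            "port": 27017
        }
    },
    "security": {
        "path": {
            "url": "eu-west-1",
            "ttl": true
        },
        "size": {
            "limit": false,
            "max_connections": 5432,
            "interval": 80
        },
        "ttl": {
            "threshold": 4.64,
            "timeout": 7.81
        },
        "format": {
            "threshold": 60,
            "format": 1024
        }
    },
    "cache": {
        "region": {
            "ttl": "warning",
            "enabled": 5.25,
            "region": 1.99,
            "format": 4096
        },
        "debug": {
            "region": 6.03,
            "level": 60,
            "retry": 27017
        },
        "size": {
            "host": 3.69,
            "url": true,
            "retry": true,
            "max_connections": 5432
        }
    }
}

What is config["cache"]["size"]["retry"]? True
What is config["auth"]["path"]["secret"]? 4096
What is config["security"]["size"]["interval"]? 80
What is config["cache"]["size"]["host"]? 3.69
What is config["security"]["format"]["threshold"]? 60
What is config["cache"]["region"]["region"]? 1.99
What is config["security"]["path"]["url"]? "eu-west-1"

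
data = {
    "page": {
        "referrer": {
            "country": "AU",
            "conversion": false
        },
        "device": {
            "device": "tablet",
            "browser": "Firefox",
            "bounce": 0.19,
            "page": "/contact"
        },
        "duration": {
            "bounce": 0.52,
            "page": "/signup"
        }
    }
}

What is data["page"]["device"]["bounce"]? 0.19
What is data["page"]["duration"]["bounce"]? 0.52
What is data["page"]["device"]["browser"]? "Firefox"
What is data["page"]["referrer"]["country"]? "AU"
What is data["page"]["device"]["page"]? "/contact"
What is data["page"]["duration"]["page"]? "/signup"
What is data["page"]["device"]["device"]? "tablet"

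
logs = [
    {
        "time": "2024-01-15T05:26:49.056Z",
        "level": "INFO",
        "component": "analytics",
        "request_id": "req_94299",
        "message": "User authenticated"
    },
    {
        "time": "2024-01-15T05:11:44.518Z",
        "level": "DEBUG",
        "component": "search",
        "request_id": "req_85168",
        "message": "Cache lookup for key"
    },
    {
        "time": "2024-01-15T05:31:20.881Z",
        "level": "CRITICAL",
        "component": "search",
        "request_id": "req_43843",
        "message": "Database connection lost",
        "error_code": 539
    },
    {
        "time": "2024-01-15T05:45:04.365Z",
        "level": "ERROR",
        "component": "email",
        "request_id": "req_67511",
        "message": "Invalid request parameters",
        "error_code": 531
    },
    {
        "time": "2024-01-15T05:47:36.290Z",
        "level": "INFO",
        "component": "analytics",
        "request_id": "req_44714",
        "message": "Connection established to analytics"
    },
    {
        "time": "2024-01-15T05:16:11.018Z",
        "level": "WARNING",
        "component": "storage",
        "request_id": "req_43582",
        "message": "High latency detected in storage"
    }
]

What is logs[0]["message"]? "User authenticated"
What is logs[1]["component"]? "search"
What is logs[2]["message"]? "Database connection lost"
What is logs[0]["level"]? "INFO"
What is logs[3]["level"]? "ERROR"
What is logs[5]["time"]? "2024-01-15T05:16:11.018Z"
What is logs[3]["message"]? "Invalid request parameters"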